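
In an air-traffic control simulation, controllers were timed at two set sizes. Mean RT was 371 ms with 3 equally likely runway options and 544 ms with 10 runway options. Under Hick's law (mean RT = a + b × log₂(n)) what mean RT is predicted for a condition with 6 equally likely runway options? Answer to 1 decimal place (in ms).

470.6 ms

Fit slope and intercept:
  b = (544 − 371) / (log₂ 10 − log₂ 3) = 173 / (3.3219 − 1.5850) = 99.599 ms/bit
  a = 371 − 99.599 × 1.5850 = 213.139 ms
Then RT(6) = 213.139 + 99.599 × log₂ 6 = 213.139 + 99.599 × 2.5850 ≈ 470.599 ms.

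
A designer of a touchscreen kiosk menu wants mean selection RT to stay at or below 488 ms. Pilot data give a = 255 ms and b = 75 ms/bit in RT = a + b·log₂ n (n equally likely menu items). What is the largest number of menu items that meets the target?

75·log₂ n ≤ 488 − 255 = 233, giving log₂ n ≤ 3.1067 and n ≤ 8.614. The largest whole number is 8.

8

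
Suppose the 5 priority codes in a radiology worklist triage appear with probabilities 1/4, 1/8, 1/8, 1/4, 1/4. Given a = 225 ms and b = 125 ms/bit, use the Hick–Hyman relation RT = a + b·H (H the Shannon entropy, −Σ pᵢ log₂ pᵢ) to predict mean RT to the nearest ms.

506 ms

Each term −pᵢ log₂ pᵢ: 0.25·2 + 0.125·3 + 0.125·3 + 0.25·2 + 0.25·2; summed, H = 2.250 bits.
Mean RT = a + bH = 225 + 125·2.250 = 506.25 ms.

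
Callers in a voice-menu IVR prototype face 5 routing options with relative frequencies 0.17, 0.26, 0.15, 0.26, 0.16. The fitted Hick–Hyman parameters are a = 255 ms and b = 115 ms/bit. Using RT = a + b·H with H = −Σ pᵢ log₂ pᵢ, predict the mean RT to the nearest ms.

Entropy contributions −pᵢ log₂ pᵢ: 0.4346, 0.5053, 0.4105, 0.5053, 0.4230; sum H = 2.2787 bits.
RT = a + bH = 255 + 115·2.2787 = 517.05 ms.

517 ms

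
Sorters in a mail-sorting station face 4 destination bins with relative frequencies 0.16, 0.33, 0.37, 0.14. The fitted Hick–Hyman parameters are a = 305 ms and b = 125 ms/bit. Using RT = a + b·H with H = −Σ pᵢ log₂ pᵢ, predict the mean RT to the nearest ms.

540 ms

Entropy contributions −pᵢ log₂ pᵢ: 0.4230, 0.5278, 0.5307, 0.3971; sum H = 1.8787 bits.
RT = a + bH = 305 + 125·1.8787 = 539.83 ms.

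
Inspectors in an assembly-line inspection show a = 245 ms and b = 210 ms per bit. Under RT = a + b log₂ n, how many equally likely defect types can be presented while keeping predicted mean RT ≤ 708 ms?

4

210·log₂ n ≤ 708 − 245 = 463, giving log₂ n ≤ 2.2048 and n ≤ 4.610. The largest whole number is 4.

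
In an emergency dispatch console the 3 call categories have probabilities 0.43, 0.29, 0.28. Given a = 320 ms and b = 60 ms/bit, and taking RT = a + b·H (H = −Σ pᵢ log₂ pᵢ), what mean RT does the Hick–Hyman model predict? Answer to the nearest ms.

413 ms

H = 0.43·log₂(1/0.43) + 0.29·log₂(1/0.29) + 0.28·log₂(1/0.28) = 1.5557 bits.
RT = 320 + 60 × 1.5557 = 413.34 ms.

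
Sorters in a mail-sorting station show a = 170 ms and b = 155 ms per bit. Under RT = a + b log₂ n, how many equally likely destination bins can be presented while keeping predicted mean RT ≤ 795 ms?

16

Information budget: (795 − 170)/155 = 4.0323 bits, so n ≤ 2^4.0323 = 16.362 → at most 16.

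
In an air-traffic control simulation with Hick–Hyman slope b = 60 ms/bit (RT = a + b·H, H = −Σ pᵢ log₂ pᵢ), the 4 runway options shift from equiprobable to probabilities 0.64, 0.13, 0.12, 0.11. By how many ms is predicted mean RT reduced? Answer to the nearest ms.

29 ms

Equiprobable entropy H₀ = log₂ 4 = 2.0000 bits.
Skewed entropy H = −Σ pᵢ log₂ pᵢ = 1.5121 bits.
ΔRT = b·(H₀ − H) = 60 × 0.4879 = 29.28 ms.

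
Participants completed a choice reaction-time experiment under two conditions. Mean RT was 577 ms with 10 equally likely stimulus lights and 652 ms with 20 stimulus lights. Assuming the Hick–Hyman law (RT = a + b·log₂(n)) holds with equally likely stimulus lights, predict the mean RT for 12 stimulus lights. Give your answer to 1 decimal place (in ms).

596.7 ms

With log₂ n on the abscissa the relation is linear; from the two conditions:
  b = (652 − 577) / (log₂ 20 − log₂ 10) = 75 / (4.3219 − 3.3219) = 75.000 ms/bit
  a = 577 − 75.000 × 3.3219 = 327.855 ms
Then RT(12) = 327.855 + 75.000 × log₂ 12 = 327.855 + 75.000 × 3.5850 ≈ 596.728 ms.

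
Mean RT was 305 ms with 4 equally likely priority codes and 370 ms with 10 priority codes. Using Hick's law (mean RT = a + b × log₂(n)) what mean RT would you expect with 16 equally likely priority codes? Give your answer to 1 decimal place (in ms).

403.3 ms

Solve the two-equation system in a and b:
  b = (370 − 305) / (log₂ 10 − log₂ 4) = 65 / (3.3219 − 2) = 49.171 ms/bit
  a = 305 − 49.171 × 2 = 206.659 ms
Then RT(16) = 206.659 + 49.171 × log₂ 16 = 206.659 + 49.171 × 4 ≈ 403.341 ms.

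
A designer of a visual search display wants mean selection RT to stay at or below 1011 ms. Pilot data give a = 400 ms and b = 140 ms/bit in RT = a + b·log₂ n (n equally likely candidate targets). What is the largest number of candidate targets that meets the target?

Set 400 + 140·log₂ n ≤ 1011 → log₂ n ≤ (1011 − 400)/140 = 4.3643.
So n ≤ 2^4.3643 = 20.596; the largest integer n is 20.

20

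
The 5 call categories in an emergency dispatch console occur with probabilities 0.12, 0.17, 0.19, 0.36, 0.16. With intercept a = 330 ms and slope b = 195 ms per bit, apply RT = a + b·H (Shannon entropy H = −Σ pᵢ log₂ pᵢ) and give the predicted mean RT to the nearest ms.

761 ms

Entropy contributions −pᵢ log₂ pᵢ: 0.3671, 0.4346, 0.4552, 0.5306, 0.4230; sum H = 2.2105 bits.
RT = a + bH = 330 + 195·2.2105 = 761.05 ms.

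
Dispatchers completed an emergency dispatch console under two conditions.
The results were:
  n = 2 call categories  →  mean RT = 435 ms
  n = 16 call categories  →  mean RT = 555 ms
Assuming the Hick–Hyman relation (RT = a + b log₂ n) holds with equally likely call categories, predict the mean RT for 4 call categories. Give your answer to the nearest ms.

Fit slope and intercept:
  b = (555 − 435) / (log₂ 16 − log₂ 2) = 120 / (4 − 1) = 40 ms/bit
  a = 435 − 40 × 1 = 395 ms
Then RT(4) = 395 + 40 × log₂ 4 = 395 + 40 × 2 ≈ 475.000 ms.

475 ms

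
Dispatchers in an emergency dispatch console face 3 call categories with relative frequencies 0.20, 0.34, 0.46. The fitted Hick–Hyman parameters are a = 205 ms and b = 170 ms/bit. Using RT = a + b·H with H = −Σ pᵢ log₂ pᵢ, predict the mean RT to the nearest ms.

462 ms

H = 0.20·log₂(1/0.20) + 0.34·log₂(1/0.34) + 0.46·log₂(1/0.46) = 1.5089 bits.
RT = 205 + 170 × 1.5089 = 461.51 ms.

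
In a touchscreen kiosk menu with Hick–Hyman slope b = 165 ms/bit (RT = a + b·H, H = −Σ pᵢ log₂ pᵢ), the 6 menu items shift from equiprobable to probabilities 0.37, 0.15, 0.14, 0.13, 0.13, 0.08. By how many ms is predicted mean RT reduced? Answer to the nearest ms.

Equiprobable entropy H₀ = log₂ 6 = 2.5850 bits.
Skewed entropy H = −Σ pᵢ log₂ pᵢ = 2.3952 bits.
ΔRT = b·(H₀ − H) = 165 × 0.1898 = 31.31 ms.

31 ms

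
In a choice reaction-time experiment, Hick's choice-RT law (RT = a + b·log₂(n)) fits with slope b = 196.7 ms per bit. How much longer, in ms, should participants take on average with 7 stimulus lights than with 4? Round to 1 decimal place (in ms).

158.8 ms

ΔRT = (a + b log₂ n₂) − (a + b log₂ n₁) = b·(log₂ n₂ − log₂ n₁).
log₂(7) − log₂(4) = 2.8074 − 2 = 0.8074.
ΔRT = 196.7 × 0.8074 = 158.807 ms.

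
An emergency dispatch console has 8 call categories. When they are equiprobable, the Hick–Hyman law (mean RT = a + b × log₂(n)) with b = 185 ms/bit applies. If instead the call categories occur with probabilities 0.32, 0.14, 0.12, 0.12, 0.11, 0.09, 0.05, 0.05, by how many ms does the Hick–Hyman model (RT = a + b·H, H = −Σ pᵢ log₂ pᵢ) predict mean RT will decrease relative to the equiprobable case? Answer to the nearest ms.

46 ms

The RT saving is b·ΔH. Equiprobable H₀ = log₂(8) = 3.0000 bits; with the given probabilities H = 2.7524 bits.
b·(H₀ − H) = 185 × (3.0000 − 2.7524) = 45.80 ms.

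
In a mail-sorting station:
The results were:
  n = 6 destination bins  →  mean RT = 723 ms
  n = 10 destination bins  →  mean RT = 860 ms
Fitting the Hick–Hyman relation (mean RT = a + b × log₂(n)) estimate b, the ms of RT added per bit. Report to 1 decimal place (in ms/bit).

The slope on a log₂ axis is (860 − 723) / (3.3219 − 2.5850) = 185.897 ms/bit.

185.9 ms/bit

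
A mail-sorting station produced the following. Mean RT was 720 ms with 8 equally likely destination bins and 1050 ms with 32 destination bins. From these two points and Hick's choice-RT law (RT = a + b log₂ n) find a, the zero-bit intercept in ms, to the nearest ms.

225 ms

Slope: b = (1050 − 720) / (log₂ 32 − log₂ 8) = 330/2.0000 = 165 ms/bit.
a = RT₁ − b·log₂ n₁ = 720 − 165 × 3 = 225.000 ms.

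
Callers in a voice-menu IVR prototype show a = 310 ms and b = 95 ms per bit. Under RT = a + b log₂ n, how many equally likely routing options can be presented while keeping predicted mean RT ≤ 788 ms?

32

Set 310 + 95·log₂ n ≤ 788 → log₂ n ≤ (788 − 310)/95 = 5.0316.
So n ≤ 2^5.0316 = 32.708; the largest integer n is 32.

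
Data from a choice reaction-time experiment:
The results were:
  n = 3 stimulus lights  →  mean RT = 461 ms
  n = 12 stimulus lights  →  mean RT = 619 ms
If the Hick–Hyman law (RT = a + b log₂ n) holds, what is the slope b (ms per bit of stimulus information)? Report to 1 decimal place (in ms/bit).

79.0 ms/bit

The slope on a log₂ axis is (619 − 461) / (3.5850 − 1.5850) = 79.000 ms/bit.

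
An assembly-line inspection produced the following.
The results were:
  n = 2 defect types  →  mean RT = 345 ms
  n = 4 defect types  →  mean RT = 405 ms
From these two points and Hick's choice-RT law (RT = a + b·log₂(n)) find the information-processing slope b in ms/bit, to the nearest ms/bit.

The slope on a log₂ axis is (405 − 345) / (2 − 1) = 60 ms/bit.

60 ms/bit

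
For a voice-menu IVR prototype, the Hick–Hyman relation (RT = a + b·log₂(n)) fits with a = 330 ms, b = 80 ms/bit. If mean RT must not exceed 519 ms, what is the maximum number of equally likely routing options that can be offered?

5

80·log₂ n ≤ 519 − 330 = 189, giving log₂ n ≤ 2.3625 and n ≤ 5.143. The largest whole number is 5.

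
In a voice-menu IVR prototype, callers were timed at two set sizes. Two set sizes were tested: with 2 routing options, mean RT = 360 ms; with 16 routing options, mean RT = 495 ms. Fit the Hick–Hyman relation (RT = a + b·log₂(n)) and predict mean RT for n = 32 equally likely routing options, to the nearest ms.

Fit slope and intercept:
  b = (495 − 360) / (log₂ 16 − log₂ 2) = 135 / (4 − 1) = 45 ms/bit
  a = 360 − 45 × 1 = 315 ms
Then RT(32) = 315 + 45 × log₂ 32 = 315 + 45 × 5 ≈ 540.000 ms.

540 ms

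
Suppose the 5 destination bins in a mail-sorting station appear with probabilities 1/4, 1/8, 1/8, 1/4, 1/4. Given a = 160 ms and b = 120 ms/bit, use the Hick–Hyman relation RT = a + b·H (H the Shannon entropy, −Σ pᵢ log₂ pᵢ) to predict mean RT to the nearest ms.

430 ms

Each term −pᵢ log₂ pᵢ: 0.25·2 + 0.125·3 + 0.125·3 + 0.25·2 + 0.25·2; summed, H = 2.250 bits.
Mean RT = a + bH = 160 + 120·2.250 = 430.00 ms.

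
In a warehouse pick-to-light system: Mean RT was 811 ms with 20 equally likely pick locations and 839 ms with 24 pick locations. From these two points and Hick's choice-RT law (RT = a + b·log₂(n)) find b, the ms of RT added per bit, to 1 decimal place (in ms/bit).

The slope on a log₂ axis is (839 − 811) / (4.5850 − 4.3219) = 106.450 ms/bit.

106.4 ms/bit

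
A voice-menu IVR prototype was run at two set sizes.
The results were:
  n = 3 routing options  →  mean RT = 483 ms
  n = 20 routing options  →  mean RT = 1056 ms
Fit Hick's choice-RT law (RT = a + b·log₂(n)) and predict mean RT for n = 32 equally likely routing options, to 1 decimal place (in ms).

1198.0 ms

Solve the two-equation system in a and b:
  b = (1056 − 483) / (log₂ 20 − log₂ 3) = 573 / (4.3219 − 1.5850) = 209.356 ms/bit
  a = 483 − 209.356 × 1.5850 = 151.179 ms
Then RT(32) = 151.179 + 209.356 × log₂ 32 = 151.179 + 209.356 × 5 ≈ 1197.958 ms.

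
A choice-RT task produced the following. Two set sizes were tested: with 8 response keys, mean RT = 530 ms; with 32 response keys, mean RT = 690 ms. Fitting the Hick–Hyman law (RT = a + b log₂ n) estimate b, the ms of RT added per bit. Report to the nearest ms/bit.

b = (RT₂ − RT₁)/(log₂ n₂ − log₂ n₁) = (690 − 530)/(5 − 3) = 80 ms/bit.

80 ms/bit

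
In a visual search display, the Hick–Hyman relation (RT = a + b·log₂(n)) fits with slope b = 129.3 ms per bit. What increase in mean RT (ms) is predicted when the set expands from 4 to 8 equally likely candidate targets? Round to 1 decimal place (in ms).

The intercept a cancels: ΔRT = b·(log₂ n₂ − log₂ n₁) = b·log₂(n₂/n₁).
log₂(8) − log₂(4) = log₂(8/4) = log₂(2) = 1.
ΔRT = 129.3 × 1.0000 = 129.300 ms.

129.3 ms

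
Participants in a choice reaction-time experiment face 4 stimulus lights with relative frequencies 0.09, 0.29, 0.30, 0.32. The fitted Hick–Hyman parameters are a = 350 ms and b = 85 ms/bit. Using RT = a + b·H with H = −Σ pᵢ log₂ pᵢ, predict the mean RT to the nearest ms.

H = 0.09·log₂(1/0.09) + 0.29·log₂(1/0.29) + 0.30·log₂(1/0.30) + 0.32·log₂(1/0.32) = 1.8777 bits.
RT = 350 + 85 × 1.8777 = 509.60 ms.

510 ms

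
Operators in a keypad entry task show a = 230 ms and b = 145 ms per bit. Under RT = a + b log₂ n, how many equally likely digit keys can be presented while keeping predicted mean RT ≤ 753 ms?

12

145·log₂ n ≤ 753 − 230 = 523, giving log₂ n ≤ 3.6069 and n ≤ 12.184. The largest whole number is 12.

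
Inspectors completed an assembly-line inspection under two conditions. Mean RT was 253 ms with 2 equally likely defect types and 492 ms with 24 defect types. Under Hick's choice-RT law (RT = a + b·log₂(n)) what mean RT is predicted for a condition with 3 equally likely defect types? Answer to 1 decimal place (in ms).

RT is linear in log₂ n, so two points fix the line:
  b = (492 − 253) / (log₂ 24 − log₂ 2) = 239 / (4.5850 − 1) = 66.667 ms/bit
  a = 253 − 66.667 × 1 = 186.333 ms
Then RT(3) = 186.333 + 66.667 × log₂ 3 = 186.333 + 66.667 × 1.5850 ≈ 291.998 ms.

292.0 ms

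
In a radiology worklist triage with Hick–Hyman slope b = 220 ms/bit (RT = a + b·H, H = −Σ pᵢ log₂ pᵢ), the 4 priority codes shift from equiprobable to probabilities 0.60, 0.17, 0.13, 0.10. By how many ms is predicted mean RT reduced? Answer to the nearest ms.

90 ms

Equiprobable entropy H₀ = log₂ 4 = 2.0000 bits.
Skewed entropy H = −Σ pᵢ log₂ pᵢ = 1.5916 bits.
ΔRT = b·(H₀ − H) = 220 × 0.4084 = 89.85 ms.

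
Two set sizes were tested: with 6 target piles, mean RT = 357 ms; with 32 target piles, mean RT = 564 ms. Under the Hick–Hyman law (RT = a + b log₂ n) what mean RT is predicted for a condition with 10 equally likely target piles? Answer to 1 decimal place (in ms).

420.2 ms

RT is linear in log₂ n, so two points fix the line:
  b = (564 − 357) / (log₂ 32 − log₂ 6) = 207 / (5 − 2.5850) = 85.713 ms/bit
  a = 357 − 85.713 × 2.5850 = 135.435 ms
Then RT(10) = 135.435 + 85.713 × log₂ 10 = 135.435 + 85.713 × 3.3219 ≈ 420.167 ms.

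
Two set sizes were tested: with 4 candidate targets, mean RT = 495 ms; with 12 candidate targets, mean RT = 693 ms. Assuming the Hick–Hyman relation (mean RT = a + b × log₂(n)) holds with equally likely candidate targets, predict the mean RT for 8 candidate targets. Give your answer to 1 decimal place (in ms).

619.9 ms

With log₂ n on the abscissa the relation is linear; from the two conditions:
  b = (693 − 495) / (log₂ 12 − log₂ 4) = 198 / (3.5850 − 2) = 124.924 ms/bit
  a = 495 − 124.924 × 2 = 245.152 ms
Then RT(8) = 245.152 + 124.924 × log₂ 8 = 245.152 + 124.924 × 3 ≈ 619.924 ms.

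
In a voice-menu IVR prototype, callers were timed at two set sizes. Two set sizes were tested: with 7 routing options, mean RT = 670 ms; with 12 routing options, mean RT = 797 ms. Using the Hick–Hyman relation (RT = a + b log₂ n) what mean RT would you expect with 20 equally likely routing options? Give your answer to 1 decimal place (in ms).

Fit slope and intercept:
  b = (797 − 670) / (log₂ 12 − log₂ 7) = 127 / (3.5850 − 2.8074) = 163.321 ms/bit
  a = 670 − 163.321 × 2.8074 = 211.499 ms
Then RT(20) = 211.499 + 163.321 × log₂ 20 = 211.499 + 163.321 × 4.3219 ≈ 917.362 ms.

917.4 ms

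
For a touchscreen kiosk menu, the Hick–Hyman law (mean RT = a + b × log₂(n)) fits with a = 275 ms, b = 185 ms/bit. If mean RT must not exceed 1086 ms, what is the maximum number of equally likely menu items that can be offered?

Set 275 + 185·log₂ n ≤ 1086 → log₂ n ≤ (1086 − 275)/185 = 4.3838.
So n ≤ 2^4.3838 = 20.876; the largest integer n is 20.

20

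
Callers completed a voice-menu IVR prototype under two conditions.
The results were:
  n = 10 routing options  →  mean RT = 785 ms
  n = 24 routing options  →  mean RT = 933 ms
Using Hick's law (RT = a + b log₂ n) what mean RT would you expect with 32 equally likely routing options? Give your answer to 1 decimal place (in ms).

RT is linear in log₂ n, so two points fix the line:
  b = (933 − 785) / (log₂ 24 − log₂ 10) = 148 / (4.5850 − 3.3219) = 117.178 ms/bit
  a = 785 − 117.178 × 3.3219 = 395.743 ms
Then RT(32) = 395.743 + 117.178 × log₂ 32 = 395.743 + 117.178 × 5 ≈ 981.633 ms.

981.6 ms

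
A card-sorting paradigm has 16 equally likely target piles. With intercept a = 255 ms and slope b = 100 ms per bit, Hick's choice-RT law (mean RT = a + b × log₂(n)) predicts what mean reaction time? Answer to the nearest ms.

655 ms

log₂(16) = 4 bits, so RT = 255 + 100 × 4 ≈ 655.000 ms.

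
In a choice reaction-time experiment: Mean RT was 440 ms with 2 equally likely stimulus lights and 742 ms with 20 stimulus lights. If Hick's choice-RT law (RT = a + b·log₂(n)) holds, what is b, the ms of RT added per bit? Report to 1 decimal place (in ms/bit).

90.9 ms/bit

Slope: b = (742 − 440) / (log₂ 20 − log₂ 2) = 302/3.3219 = 90.911 ms/bit.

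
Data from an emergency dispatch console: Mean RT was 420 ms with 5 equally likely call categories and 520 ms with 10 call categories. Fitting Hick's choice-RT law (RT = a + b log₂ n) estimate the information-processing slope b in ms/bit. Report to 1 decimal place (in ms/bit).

The slope on a log₂ axis is (520 − 420) / (3.3219 − 2.3219) = 100.000 ms/bit.

100.0 ms/bit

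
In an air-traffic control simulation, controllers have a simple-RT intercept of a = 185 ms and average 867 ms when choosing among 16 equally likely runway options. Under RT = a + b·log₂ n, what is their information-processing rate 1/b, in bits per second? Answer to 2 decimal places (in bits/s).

5.87 bits/s

Choice component = 867 − 185 = 682 ms over log₂(16) = 4 bits.
b = 682 / 4 = 170.500 ms/bit, so 1/b = 5.865 bits/s.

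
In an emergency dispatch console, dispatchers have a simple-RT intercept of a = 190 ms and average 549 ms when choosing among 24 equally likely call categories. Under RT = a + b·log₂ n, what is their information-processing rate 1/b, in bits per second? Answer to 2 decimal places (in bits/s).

12.77 bits/s

b = (549 − 190)/log₂ 24 = 359/4.5850 = 78.299 ms per bit = 0.07830 s/bit; the reciprocal is 12.771 bits/s.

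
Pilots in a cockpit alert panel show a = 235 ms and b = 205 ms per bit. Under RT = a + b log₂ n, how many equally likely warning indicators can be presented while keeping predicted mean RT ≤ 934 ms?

10

Information budget: (934 − 235)/205 = 3.4098 bits, so n ≤ 2^3.4098 = 10.628 → at most 10.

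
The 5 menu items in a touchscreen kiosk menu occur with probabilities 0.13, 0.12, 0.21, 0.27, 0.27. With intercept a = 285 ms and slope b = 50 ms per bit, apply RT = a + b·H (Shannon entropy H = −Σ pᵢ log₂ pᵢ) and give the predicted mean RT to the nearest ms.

397 ms

H = 0.13·log₂(1/0.13) + 0.12·log₂(1/0.12) + 0.21·log₂(1/0.21) + 0.27·log₂(1/0.27) + 0.27·log₂(1/0.27) = 2.2426 bits.
RT = 285 + 50 × 2.2426 = 397.13 ms.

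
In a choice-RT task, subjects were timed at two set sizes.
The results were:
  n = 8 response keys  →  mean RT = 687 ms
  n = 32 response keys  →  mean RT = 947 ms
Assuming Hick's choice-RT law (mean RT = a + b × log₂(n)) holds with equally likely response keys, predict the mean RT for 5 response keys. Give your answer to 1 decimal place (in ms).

598.9 ms

Fit slope and intercept:
  b = (947 − 687) / (log₂ 32 − log₂ 8) = 260 / (5 − 3) = 130.000 ms/bit
  a = 687 − 130.000 × 3 = 297.000 ms
Then RT(5) = 297.000 + 130.000 × log₂ 5 = 297.000 + 130.000 × 2.3219 ≈ 598.851 ms.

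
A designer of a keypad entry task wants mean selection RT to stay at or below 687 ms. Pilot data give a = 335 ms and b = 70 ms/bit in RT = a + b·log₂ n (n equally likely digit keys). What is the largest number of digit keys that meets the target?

32

70·log₂ n ≤ 687 − 335 = 352, giving log₂ n ≤ 5.0286 and n ≤ 32.640. The largest whole number is 32.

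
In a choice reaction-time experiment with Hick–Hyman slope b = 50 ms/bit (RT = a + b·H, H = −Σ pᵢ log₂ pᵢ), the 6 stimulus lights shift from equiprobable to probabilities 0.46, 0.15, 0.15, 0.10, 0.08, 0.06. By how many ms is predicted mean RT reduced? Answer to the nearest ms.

19 ms

Equiprobable entropy H₀ = log₂ 6 = 2.5850 bits.
Skewed entropy H = −Σ pᵢ log₂ pᵢ = 2.2037 bits.
ΔRT = b·(H₀ − H) = 50 × 0.3813 = 19.07 ms.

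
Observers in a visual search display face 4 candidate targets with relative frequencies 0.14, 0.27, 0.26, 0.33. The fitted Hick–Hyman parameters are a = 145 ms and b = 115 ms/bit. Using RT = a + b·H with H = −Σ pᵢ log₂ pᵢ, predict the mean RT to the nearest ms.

368 ms

Entropy contributions −pᵢ log₂ pᵢ: 0.3971, 0.5100, 0.5053, 0.5278; sum H = 1.9402 bits.
RT = a + bH = 145 + 115·1.9402 = 368.13 ms.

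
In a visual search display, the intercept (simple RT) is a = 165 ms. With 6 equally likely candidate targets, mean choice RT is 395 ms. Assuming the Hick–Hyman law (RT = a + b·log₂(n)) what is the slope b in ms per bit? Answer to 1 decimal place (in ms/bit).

log₂(6) = 2.5850 bits.
b = (RT − a)/log₂ n = (395 − 165) / 2.5850 = 88.976 ms/bit.

89.0 ms/bit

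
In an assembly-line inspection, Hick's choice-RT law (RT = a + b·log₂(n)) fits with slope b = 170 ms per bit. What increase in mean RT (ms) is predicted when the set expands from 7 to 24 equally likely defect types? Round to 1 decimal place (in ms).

302.2 ms

ΔRT = (a + b log₂ n₂) − (a + b log₂ n₁) = b·(log₂ n₂ − log₂ n₁).
log₂(24) − log₂(7) = 4.5850 − 2.8074 = 1.7776.
ΔRT = 170 × 1.7776 = 302.193 ms.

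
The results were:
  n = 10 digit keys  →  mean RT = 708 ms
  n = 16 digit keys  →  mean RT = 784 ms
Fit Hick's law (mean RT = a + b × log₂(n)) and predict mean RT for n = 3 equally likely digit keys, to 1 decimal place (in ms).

Fit slope and intercept:
  b = (784 − 708) / (log₂ 16 − log₂ 10) = 76 / (4 − 3.3219) = 112.083 ms/bit
  a = 708 − 112.083 × 3.3219 = 335.670 ms
Then RT(3) = 335.670 + 112.083 × log₂ 3 = 335.670 + 112.083 × 1.5850 ≈ 513.317 ms.

513.3 ms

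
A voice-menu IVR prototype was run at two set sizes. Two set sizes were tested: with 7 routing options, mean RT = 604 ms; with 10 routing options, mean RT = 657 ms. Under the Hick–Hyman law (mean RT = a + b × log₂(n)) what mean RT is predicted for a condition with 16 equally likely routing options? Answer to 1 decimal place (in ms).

Solve the two-equation system in a and b:
  b = (657 − 604) / (log₂ 10 − log₂ 7) = 53 / (3.3219 − 2.8074) = 102.998 ms/bit
  a = 604 − 102.998 × 2.8074 = 314.848 ms
Then RT(16) = 314.848 + 102.998 × log₂ 16 = 314.848 + 102.998 × 4 ≈ 726.840 ms.

726.8 ms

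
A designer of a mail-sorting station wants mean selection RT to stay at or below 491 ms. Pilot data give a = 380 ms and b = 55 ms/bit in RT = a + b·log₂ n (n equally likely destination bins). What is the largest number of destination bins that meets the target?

4

55·log₂ n ≤ 491 − 380 = 111, giving log₂ n ≤ 2.0182 and n ≤ 4.051. The largest whole number is 4.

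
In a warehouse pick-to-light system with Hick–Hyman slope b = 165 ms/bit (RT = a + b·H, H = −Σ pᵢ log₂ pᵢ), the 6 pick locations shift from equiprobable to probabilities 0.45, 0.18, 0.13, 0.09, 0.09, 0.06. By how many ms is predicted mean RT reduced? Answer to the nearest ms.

Equiprobable entropy H₀ = log₂ 6 = 2.5850 bits.
Skewed entropy H = −Σ pᵢ log₂ pᵢ = 2.2152 bits.
ΔRT = b·(H₀ − H) = 165 × 0.3698 = 61.01 ms.

61 ms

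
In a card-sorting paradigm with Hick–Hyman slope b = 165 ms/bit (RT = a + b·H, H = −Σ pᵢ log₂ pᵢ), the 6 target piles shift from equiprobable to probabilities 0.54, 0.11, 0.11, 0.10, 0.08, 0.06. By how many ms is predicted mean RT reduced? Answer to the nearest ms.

89 ms

The RT saving is b·ΔH. Equiprobable H₀ = log₂(6) = 2.5850 bits; with the given probabilities H = 2.0479 bits.
b·(H₀ − H) = 165 × (2.5850 − 2.0479) = 88.62 ms.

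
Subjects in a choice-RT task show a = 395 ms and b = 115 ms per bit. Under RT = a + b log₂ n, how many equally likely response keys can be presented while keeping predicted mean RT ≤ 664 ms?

5

Information budget: (664 − 395)/115 = 2.3391 bits, so n ≤ 2^2.3391 = 5.060 → at most 5.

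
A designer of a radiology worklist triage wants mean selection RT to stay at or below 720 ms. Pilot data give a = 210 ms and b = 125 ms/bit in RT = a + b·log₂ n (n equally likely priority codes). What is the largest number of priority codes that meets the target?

125·log₂ n ≤ 720 − 210 = 510, giving log₂ n ≤ 4.0800 and n ≤ 16.912. The largest whole number is 16.

16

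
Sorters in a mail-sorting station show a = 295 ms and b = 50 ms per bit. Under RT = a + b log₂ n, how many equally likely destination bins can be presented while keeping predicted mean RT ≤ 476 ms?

12

Information budget: (476 − 295)/50 = 3.6200 bits, so n ≤ 2^3.6200 = 12.295 → at most 12.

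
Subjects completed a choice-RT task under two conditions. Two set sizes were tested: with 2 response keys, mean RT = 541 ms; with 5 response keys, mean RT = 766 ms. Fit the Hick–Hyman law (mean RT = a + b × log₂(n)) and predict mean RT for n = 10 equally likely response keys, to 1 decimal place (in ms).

RT is linear in log₂ n, so two points fix the line:
  b = (766 − 541) / (log₂ 5 − log₂ 2) = 225 / (2.3219 − 1) = 170.206 ms/bit
  a = 541 − 170.206 × 1 = 370.794 ms
Then RT(10) = 370.794 + 170.206 × log₂ 10 = 370.794 + 170.206 × 3.3219 ≈ 936.206 ms.

936.2 ms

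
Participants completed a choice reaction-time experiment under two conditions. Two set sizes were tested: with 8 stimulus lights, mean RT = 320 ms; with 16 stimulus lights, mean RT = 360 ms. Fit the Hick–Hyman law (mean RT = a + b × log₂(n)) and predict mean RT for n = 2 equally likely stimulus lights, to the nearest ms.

RT is linear in log₂ n, so two points fix the line:
  b = (360 − 320) / (log₂ 16 − log₂ 8) = 40 / (4 − 3) = 40 ms/bit
  a = 320 − 40 × 3 = 200 ms
Then RT(2) = 200 + 40 × log₂ 2 = 200 + 40 × 1 ≈ 240.000 ms.

240 ms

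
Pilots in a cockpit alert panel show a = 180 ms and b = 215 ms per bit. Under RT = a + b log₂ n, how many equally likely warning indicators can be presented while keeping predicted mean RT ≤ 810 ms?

Information budget: (810 − 180)/215 = 2.9302 bits, so n ≤ 2^2.9302 = 7.622 → at most 7.

7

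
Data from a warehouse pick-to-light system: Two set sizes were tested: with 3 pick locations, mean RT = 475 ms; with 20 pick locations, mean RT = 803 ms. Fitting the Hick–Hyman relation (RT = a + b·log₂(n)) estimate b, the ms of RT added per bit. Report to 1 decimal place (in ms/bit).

119.8 ms/bit

b = (RT₂ − RT₁)/(log₂ n₂ − log₂ n₁) = (803 − 475)/(4.3219 − 1.5850) = 119.841 ms/bit.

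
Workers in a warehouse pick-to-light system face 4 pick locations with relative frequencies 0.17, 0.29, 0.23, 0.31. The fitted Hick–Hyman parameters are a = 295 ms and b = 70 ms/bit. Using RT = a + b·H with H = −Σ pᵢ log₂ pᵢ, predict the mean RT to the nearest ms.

432 ms

Entropy contributions −pᵢ log₂ pᵢ: 0.4346, 0.5179, 0.4877, 0.5238; sum H = 1.9640 bits.
RT = a + bH = 295 + 70·1.9640 = 432.48 ms.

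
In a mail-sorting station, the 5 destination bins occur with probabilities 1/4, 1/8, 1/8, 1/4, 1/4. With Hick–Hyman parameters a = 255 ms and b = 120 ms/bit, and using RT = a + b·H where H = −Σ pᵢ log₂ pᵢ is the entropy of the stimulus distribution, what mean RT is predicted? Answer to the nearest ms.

525 ms

H = −Σ pᵢ log₂ pᵢ = 0.25·2 + 0.125·3 + 0.125·3 + 0.25·2 + 0.25·2 = 2.250 bits.
RT = 255 + 120 × 2.250 = 525.00 ms.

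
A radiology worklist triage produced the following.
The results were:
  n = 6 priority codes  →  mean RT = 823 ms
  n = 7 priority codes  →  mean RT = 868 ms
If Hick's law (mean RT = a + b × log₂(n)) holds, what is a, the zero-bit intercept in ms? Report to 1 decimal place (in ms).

299.9 ms

b = (RT₂ − RT₁)/(log₂ n₂ − log₂ n₁) = (868 − 823)/(2.8074 − 2.5850) = 202.345 ms/bit.
a = RT₁ − b·log₂ n₁ = 823 − 202.345 × 2.5850 = 299.946 ms.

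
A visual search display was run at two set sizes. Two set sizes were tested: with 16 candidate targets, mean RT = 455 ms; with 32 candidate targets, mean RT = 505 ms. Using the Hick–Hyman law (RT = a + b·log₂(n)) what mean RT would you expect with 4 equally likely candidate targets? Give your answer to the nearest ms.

With log₂ n on the abscissa the relation is linear; from the two conditions:
  b = (505 − 455) / (log₂ 32 − log₂ 16) = 50 / (5 − 4) = 50 ms/bit
  a = 455 − 50 × 4 = 255 ms
Then RT(4) = 255 + 50 × log₂ 4 = 255 + 50 × 2 ≈ 355.000 ms.

355 ms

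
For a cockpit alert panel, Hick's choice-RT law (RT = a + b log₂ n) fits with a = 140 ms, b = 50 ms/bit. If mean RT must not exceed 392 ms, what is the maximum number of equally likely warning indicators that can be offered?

32

50·log₂ n ≤ 392 − 140 = 252, giving log₂ n ≤ 5.0400 and n ≤ 32.900. The largest whole number is 32.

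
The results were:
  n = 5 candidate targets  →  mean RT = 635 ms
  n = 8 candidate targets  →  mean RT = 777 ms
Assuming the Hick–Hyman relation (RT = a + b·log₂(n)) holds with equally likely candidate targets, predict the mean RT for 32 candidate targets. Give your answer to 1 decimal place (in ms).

1195.8 ms

With log₂ n on the abscissa the relation is linear; from the two conditions:
  b = (777 − 635) / (log₂ 8 − log₂ 5) = 142 / (3 − 2.3219) = 209.417 ms/bit
  a = 635 − 209.417 × 2.3219 = 148.748 ms
Then RT(32) = 148.748 + 209.417 × log₂ 32 = 148.748 + 209.417 × 5 ≈ 1195.835 ms.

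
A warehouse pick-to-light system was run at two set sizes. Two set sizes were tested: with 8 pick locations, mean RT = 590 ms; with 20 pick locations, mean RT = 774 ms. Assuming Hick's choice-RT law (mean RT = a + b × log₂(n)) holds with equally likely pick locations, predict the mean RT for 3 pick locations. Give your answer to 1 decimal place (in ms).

RT is linear in log₂ n, so two points fix the line:
  b = (774 − 590) / (log₂ 20 − log₂ 8) = 184 / (4.3219 − 3) = 139.191 ms/bit
  a = 590 − 139.191 × 3 = 172.428 ms
Then RT(3) = 172.428 + 139.191 × log₂ 3 = 172.428 + 139.191 × 1.5850 ≈ 393.040 ms.

393.0 ms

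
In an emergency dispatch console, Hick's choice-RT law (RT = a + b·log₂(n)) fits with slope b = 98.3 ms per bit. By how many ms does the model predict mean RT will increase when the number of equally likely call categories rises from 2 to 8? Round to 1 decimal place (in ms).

The intercept a cancels: ΔRT = b·(log₂ n₂ − log₂ n₁) = b·log₂(n₂/n₁).
log₂(8) − log₂(2) = log₂(8/2) = log₂(4) = 2.
ΔRT = 98.3 × 2.0000 = 196.600 ms.

196.6 ms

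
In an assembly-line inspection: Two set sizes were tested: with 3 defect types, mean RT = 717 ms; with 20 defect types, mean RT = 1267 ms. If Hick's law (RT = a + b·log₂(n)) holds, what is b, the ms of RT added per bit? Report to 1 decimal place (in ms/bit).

201.0 ms/bit

b = (RT₂ − RT₁)/(log₂ n₂ − log₂ n₁) = (1267 − 717)/(4.3219 − 1.5850) = 200.952 ms/bit.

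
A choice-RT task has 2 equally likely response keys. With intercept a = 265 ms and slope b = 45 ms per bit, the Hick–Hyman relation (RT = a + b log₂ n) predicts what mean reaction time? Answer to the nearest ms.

310 ms

log₂(2) = 1 bits, so RT = 265 + 45 × 1 ≈ 310.000 ms.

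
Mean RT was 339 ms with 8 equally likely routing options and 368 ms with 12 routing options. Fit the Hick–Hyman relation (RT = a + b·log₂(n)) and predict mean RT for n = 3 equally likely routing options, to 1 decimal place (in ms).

268.8 ms

Fit slope and intercept:
  b = (368 − 339) / (log₂ 12 − log₂ 8) = 29 / (3.5850 − 3) = 49.576 ms/bit
  a = 339 − 49.576 × 3 = 190.273 ms
Then RT(3) = 190.273 + 49.576 × log₂ 3 = 190.273 + 49.576 × 1.5850 ≈ 268.848 ms.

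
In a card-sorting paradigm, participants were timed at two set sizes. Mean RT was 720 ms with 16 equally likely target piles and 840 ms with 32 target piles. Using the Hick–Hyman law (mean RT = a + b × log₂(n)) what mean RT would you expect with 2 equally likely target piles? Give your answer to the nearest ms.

RT is linear in log₂ n, so two points fix the line:
  b = (840 − 720) / (log₂ 32 − log₂ 16) = 120 / (5 − 4) = 120 ms/bit
  a = 720 − 120 × 4 = 240 ms
Then RT(2) = 240 + 120 × log₂ 2 = 240 + 120 × 1 ≈ 360.000 ms.

360 ms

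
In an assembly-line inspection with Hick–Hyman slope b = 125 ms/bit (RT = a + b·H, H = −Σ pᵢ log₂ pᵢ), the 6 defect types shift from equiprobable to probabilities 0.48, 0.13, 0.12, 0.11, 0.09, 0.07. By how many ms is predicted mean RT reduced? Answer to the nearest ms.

Equiprobable entropy H₀ = log₂ 6 = 2.5850 bits.
Skewed entropy H = −Σ pᵢ log₂ pᵢ = 2.1895 bits.
ΔRT = b·(H₀ − H) = 125 × 0.3955 = 49.44 ms.

49 ms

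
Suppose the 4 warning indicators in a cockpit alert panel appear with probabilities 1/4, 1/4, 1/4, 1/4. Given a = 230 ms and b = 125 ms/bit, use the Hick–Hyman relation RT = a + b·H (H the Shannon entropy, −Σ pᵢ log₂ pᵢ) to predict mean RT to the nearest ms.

480 ms

Each term −pᵢ log₂ pᵢ: 0.25·2 + 0.25·2 + 0.25·2 + 0.25·2; summed, H = 2.000 bits.
Mean RT = a + bH = 230 + 125·2.000 = 480.00 ms.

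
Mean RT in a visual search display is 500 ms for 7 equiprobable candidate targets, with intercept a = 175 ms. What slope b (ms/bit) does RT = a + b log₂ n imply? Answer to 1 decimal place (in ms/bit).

115.8 ms/bit

log₂(7) = 2.8074 bits.
b = (RT − a)/log₂ n = (500 − 175) / 2.8074 = 115.767 ms/bit.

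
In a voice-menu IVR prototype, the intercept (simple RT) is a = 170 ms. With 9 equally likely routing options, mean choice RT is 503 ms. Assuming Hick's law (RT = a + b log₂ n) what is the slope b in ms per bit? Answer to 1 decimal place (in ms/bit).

b = (503 − 170) / log₂(9) = 333 / 3.1699 = 105.050 ms/bit.

105.0 ms/bit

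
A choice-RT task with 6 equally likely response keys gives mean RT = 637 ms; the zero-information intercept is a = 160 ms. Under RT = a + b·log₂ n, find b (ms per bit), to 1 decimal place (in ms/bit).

184.5 ms/bit

b = (637 − 160) / log₂(6) = 477 / 2.5850 = 184.529 ms/bit.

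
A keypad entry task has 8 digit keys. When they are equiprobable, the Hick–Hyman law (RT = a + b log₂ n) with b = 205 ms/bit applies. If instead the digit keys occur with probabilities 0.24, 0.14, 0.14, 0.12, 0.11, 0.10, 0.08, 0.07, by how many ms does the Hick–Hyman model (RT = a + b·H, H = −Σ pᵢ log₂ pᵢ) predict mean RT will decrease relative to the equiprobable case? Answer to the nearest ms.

The RT saving is b·ΔH. Equiprobable H₀ = log₂(8) = 3.0000 bits; with the given probabilities H = 2.8980 bits.
b·(H₀ − H) = 205 × (3.0000 − 2.8980) = 20.92 ms.

21 ms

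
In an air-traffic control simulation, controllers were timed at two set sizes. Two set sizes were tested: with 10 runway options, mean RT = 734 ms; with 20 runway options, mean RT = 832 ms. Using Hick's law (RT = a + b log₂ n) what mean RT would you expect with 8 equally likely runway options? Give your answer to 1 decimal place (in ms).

702.5 ms

Fit slope and intercept:
  b = (832 − 734) / (log₂ 20 − log₂ 10) = 98 / (4.3219 − 3.3219) = 98.000 ms/bit
  a = 734 − 98.000 × 3.3219 = 408.451 ms
Then RT(8) = 408.451 + 98.000 × log₂ 8 = 408.451 + 98.000 × 3 ≈ 702.451 ms.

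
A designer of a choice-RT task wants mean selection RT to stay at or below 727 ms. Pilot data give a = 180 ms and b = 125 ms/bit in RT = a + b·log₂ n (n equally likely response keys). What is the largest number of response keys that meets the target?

20

125·log₂ n ≤ 727 − 180 = 547, giving log₂ n ≤ 4.3760 and n ≤ 20.764. The largest whole number is 20.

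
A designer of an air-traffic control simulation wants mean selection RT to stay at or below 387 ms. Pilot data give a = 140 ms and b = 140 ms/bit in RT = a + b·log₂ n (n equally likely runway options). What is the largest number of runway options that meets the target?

3

Set 140 + 140·log₂ n ≤ 387 → log₂ n ≤ (387 − 140)/140 = 1.7643.
So n ≤ 2^1.7643 = 3.397; the largest integer n is 3.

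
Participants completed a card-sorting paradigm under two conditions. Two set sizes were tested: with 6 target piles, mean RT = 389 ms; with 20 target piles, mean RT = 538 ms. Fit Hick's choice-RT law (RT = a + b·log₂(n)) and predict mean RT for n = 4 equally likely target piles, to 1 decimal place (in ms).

338.8 ms

RT is linear in log₂ n, so two points fix the line:
  b = (538 − 389) / (log₂ 20 − log₂ 6) = 149 / (4.3219 − 2.5850) = 85.782 ms/bit
  a = 389 − 85.782 × 2.5850 = 167.257 ms
Then RT(4) = 167.257 + 85.782 × log₂ 4 = 167.257 + 85.782 × 2 ≈ 338.821 ms.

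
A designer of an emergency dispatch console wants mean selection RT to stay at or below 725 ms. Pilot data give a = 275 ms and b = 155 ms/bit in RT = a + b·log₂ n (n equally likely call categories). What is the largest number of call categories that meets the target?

7

155·log₂ n ≤ 725 − 275 = 450, giving log₂ n ≤ 2.9032 and n ≤ 7.481. The largest whole number is 7.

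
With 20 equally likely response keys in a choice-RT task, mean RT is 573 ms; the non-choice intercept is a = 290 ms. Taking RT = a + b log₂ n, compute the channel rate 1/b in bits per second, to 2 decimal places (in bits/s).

15.27 bits/s

Choice component = 573 − 290 = 283 ms over log₂(20) = 4.3219 bits.
b = 283 / 4.3219 = 65.480 ms/bit, so 1/b = 15.272 bits/s.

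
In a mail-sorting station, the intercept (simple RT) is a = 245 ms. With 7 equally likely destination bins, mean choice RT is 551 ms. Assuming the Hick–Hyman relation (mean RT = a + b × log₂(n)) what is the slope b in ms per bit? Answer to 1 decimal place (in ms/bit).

109.0 ms/bit

log₂(7) = 2.8074 bits.
b = (RT − a)/log₂ n = (551 − 245) / 2.8074 = 108.999 ms/bit.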